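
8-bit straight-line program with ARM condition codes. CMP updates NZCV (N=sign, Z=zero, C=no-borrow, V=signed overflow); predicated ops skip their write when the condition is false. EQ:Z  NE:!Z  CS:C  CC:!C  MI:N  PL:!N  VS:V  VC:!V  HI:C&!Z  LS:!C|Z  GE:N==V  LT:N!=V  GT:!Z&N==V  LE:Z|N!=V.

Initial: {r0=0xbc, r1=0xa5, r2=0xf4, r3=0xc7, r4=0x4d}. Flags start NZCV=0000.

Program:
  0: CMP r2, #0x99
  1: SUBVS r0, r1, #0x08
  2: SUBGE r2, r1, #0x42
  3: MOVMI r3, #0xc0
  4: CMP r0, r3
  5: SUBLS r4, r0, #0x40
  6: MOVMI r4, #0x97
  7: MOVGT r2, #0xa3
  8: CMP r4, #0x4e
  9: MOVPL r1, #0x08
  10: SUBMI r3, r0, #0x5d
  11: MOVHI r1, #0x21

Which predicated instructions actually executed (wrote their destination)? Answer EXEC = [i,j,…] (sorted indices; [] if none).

0: ✓ CMP  NZCV=0010
1: · SUBVS
2: ✓ SUBGE  r2←0x63
3: · MOVMI
4: ✓ CMP  NZCV=1000
5: ✓ SUBLS  r4←0x7c
6: ✓ MOVMI  r4←0x97
7: · MOVGT
8: ✓ CMP  NZCV=0011
9: ✓ MOVPL  r1←0x08
10: · SUBMI
11: ✓ MOVHI  r1←0x21

EXEC = [2,5,6,9,11]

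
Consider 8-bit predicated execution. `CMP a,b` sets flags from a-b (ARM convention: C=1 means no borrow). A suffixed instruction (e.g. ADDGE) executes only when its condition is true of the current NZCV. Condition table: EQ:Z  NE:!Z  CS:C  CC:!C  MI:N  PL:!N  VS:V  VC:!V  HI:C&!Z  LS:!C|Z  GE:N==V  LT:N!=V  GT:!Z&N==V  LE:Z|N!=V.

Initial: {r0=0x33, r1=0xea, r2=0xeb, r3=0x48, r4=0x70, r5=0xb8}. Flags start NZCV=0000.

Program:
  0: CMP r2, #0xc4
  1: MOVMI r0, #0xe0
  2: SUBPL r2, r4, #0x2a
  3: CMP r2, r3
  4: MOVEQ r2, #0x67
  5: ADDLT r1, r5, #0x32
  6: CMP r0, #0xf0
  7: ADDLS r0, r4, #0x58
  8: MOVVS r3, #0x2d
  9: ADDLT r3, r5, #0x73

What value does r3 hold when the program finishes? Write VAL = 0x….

[0] flags=0010 → (cmp)
[1] flags=0010 MI?F → skip
[2] flags=0010 PL?T → r2=0x46
[3] flags=1000 → (cmp)
[4] flags=1000 EQ?F → skip
[5] flags=1000 LT?T → r1=0xea
[6] flags=0000 → (cmp)
[7] flags=0000 LS?T → r0=0xc8
[8] flags=0000 VS?F → skip
[9] flags=0000 LT?F → skip

VAL = 0x48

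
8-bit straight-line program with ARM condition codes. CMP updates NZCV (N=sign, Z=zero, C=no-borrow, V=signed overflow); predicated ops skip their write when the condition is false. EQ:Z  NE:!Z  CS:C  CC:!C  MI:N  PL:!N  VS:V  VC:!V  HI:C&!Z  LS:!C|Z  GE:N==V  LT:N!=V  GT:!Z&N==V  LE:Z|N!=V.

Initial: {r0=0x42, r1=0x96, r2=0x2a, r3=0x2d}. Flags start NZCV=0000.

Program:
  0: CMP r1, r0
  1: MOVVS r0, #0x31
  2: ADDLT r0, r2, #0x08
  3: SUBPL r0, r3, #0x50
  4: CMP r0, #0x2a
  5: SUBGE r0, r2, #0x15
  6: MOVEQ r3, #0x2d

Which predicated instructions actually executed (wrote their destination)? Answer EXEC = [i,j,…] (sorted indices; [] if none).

[0] flags=0011 → (cmp)
[1] flags=0011 VS?T → r0=0x31
[2] flags=0011 LT?T → r0=0x32
[3] flags=0011 PL?T → r0=0xdd
[4] flags=1010 → (cmp)
[5] flags=1010 GE?F → skip
[6] flags=1010 EQ?F → skip

EXEC = [1,2,3]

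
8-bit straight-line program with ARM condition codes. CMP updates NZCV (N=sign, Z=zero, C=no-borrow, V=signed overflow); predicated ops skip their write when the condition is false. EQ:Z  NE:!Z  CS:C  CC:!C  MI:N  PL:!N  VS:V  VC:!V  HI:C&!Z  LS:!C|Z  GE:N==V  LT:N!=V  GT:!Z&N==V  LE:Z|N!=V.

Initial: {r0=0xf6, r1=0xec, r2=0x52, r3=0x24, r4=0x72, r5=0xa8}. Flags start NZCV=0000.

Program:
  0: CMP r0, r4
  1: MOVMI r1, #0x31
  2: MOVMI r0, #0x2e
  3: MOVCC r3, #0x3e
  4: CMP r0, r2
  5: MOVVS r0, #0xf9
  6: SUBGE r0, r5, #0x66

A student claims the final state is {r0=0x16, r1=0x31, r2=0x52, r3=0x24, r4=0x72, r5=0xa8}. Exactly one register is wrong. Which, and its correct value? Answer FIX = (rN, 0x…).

[0] flags=1010 → (cmp)
[1] flags=1010 MI?T → r1=0x31
[2] flags=1010 MI?T → r0=0x2e
[3] flags=1010 CC?F → skip
[4] flags=1000 → (cmp)
[5] flags=1000 VS?F → skip
[6] flags=1000 GE?F → skip

FIX = (r0, 0x2e)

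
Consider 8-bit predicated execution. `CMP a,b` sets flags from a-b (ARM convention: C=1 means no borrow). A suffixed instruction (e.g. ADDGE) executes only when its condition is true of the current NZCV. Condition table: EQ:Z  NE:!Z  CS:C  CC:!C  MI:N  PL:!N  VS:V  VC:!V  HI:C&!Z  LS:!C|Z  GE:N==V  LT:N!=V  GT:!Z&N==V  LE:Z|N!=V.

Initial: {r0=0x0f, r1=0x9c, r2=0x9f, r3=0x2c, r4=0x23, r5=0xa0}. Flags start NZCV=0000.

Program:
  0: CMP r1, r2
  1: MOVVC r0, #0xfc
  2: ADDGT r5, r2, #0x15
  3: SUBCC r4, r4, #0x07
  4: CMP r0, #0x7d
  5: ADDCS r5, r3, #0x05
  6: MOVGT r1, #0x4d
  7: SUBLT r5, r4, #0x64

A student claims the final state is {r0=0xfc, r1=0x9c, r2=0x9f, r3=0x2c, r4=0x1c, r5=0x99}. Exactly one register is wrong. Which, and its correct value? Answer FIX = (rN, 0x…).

0: ✓ CMP  NZCV=1000
1: ✓ MOVVC  r0←0xfc
2: · ADDGT
3: ✓ SUBCC  r4←0x1c
4: ✓ CMP  NZCV=0011
5: ✓ ADDCS  r5←0x31
6: · MOVGT
7: ✓ SUBLT  r5←0xb8

FIX = (r5, 0xb8)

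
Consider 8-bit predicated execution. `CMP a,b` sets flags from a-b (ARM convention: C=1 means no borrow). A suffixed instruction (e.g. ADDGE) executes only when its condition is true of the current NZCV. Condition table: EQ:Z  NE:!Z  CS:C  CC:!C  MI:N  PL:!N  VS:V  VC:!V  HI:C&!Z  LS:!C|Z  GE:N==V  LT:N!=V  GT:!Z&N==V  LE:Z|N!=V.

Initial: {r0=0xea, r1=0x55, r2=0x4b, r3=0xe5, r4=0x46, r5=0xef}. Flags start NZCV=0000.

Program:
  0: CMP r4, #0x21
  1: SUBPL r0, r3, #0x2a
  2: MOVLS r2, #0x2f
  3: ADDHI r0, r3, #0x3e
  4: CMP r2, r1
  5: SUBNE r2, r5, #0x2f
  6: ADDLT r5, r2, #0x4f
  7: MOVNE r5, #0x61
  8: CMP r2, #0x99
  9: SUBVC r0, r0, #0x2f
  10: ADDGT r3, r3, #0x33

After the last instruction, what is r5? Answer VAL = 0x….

VAL = 0x61

0: ✓ CMP  NZCV=0010
1: ✓ SUBPL  r0←0xbb
2: · MOVLS
3: ✓ ADDHI  r0←0x23
4: ✓ CMP  NZCV=1000
5: ✓ SUBNE  r2←0xc0
6: ✓ ADDLT  r5←0x0f
7: ✓ MOVNE  r5←0x61
8: ✓ CMP  NZCV=0010
9: ✓ SUBVC  r0←0xf4
10: ✓ ADDGT  r3←0x18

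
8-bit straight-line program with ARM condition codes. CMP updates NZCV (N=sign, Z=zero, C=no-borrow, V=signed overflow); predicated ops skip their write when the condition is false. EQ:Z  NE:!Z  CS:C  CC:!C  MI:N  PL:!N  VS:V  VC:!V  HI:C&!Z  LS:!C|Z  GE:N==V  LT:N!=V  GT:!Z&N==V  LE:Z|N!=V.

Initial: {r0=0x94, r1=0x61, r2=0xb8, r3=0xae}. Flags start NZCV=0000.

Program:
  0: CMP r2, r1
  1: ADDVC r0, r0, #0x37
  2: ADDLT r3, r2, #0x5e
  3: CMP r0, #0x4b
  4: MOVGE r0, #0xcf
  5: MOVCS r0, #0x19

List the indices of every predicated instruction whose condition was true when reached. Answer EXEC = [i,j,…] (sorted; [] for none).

[0] flags=0011 → (cmp)
[1] flags=0011 VC?F → skip
[2] flags=0011 LT?T → r3=0x16
[3] flags=0011 → (cmp)
[4] flags=0011 GE?F → skip
[5] flags=0011 CS?T → r0=0x19

EXEC = [2,5]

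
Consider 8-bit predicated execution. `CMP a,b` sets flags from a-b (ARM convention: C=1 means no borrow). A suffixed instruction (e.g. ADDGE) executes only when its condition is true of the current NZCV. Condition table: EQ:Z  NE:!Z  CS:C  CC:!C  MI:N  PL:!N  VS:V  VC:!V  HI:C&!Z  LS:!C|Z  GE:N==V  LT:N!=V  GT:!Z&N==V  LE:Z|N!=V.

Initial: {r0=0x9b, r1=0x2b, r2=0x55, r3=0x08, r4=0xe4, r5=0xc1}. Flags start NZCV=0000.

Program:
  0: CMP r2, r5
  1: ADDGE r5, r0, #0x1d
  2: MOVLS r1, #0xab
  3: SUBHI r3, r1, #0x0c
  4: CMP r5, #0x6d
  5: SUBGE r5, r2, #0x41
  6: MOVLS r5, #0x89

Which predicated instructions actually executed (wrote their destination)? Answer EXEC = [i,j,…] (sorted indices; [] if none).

0: ✓ CMP  NZCV=1001
1: ✓ ADDGE  r5←0xb8
2: ✓ MOVLS  r1←0xab
3: · SUBHI
4: ✓ CMP  NZCV=0011
5: · SUBGE
6: · MOVLS

EXEC = [1,2]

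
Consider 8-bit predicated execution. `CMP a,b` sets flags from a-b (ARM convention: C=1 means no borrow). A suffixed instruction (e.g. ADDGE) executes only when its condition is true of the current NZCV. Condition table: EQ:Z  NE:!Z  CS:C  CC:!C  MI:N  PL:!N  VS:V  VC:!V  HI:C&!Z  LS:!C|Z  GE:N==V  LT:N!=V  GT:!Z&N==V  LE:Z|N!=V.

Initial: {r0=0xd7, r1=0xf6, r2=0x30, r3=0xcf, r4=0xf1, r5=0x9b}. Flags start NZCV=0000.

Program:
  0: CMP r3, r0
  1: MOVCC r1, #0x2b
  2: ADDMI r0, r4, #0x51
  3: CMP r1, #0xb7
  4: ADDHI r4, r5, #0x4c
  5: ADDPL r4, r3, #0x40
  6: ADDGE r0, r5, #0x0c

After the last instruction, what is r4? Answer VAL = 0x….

[0] flags=1000 → (cmp)
[1] flags=1000 CC?T → r1=0x2b
[2] flags=1000 MI?T → r0=0x42
[3] flags=0000 → (cmp)
[4] flags=0000 HI?F → skip
[5] flags=0000 PL?T → r4=0x0f
[6] flags=0000 GE?T → r0=0xa7

VAL = 0x0f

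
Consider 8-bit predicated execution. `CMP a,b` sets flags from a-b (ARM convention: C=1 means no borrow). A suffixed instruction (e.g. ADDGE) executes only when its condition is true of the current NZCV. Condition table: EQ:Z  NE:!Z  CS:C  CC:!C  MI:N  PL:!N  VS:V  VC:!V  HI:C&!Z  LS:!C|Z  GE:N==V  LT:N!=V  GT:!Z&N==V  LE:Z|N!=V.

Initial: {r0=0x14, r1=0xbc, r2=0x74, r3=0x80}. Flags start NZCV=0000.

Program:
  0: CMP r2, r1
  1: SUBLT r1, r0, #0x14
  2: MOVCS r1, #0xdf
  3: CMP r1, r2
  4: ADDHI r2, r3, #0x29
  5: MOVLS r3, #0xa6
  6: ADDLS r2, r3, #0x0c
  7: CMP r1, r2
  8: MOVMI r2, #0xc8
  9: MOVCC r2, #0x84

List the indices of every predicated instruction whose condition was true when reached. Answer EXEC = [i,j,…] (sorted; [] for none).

EXEC = [4]

0: ✓ CMP  NZCV=1001
1: · SUBLT
2: · MOVCS
3: ✓ CMP  NZCV=0011
4: ✓ ADDHI  r2←0xa9
5: · MOVLS
6: · ADDLS
7: ✓ CMP  NZCV=0010
8: · MOVMI
9: · MOVCC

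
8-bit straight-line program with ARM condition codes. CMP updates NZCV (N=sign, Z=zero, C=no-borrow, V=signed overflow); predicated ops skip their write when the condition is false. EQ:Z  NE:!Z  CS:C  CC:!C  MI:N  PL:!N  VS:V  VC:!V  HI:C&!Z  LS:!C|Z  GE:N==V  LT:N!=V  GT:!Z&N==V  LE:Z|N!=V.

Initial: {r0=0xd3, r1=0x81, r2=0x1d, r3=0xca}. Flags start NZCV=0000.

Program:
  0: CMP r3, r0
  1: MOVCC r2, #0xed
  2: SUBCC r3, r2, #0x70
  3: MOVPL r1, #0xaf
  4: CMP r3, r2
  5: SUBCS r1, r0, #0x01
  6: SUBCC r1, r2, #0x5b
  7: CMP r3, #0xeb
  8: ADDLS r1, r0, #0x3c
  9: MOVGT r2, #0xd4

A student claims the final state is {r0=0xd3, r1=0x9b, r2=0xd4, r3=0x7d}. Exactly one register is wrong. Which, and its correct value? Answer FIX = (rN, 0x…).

0: ✓ CMP  NZCV=1000
1: ✓ MOVCC  r2←0xed
2: ✓ SUBCC  r3←0x7d
3: · MOVPL
4: ✓ CMP  NZCV=1001
5: · SUBCS
6: ✓ SUBCC  r1←0x92
7: ✓ CMP  NZCV=1001
8: ✓ ADDLS  r1←0x0f
9: ✓ MOVGT  r2←0xd4

FIX = (r1, 0x0f)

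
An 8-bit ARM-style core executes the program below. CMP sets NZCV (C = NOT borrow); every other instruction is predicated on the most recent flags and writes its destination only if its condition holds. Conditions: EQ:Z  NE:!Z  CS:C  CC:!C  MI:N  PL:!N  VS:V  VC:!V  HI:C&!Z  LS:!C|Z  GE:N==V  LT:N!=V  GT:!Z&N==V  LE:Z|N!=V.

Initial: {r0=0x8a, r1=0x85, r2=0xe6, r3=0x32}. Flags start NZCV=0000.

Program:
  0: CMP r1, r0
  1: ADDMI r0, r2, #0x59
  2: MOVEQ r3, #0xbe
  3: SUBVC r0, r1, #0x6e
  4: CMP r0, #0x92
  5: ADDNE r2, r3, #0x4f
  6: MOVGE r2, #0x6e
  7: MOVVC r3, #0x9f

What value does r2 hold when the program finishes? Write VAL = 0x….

0: ✓ CMP  NZCV=1000
1: ✓ ADDMI  r0←0x3f
2: · MOVEQ
3: ✓ SUBVC  r0←0x17
4: ✓ CMP  NZCV=1001
5: ✓ ADDNE  r2←0x81
6: ✓ MOVGE  r2←0x6e
7: · MOVVC

VAL = 0x6e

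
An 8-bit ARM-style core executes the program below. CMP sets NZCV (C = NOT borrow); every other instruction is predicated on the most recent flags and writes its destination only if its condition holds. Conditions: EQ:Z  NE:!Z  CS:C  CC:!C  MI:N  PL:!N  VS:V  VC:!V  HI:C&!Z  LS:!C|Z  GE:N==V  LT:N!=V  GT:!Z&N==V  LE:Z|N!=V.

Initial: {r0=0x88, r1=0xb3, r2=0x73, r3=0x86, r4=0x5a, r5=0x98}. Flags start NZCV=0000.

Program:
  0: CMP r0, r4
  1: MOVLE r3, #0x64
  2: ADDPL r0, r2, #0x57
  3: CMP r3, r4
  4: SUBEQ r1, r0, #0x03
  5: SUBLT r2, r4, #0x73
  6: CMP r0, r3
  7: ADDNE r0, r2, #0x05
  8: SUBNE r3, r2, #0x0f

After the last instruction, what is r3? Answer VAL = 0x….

VAL = 0x64

0: ✓ CMP  NZCV=0011
1: ✓ MOVLE  r3←0x64
2: ✓ ADDPL  r0←0xca
3: ✓ CMP  NZCV=0010
4: · SUBEQ
5: · SUBLT
6: ✓ CMP  NZCV=0011
7: ✓ ADDNE  r0←0x78
8: ✓ SUBNE  r3←0x64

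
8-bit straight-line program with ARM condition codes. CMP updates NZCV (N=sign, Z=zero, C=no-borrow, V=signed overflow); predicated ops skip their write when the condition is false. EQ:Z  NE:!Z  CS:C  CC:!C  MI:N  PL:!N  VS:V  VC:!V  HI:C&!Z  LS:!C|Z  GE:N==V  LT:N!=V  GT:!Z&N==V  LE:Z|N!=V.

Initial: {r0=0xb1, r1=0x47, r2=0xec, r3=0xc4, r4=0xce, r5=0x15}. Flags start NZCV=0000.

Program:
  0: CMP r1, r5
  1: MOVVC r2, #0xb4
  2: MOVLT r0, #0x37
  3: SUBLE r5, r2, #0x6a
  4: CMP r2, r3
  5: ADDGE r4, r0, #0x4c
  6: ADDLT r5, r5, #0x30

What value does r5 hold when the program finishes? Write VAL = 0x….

[0] flags=0010 → (cmp)
[1] flags=0010 VC?T → r2=0xb4
[2] flags=0010 LT?F → skip
[3] flags=0010 LE?F → skip
[4] flags=1000 → (cmp)
[5] flags=1000 GE?F → skip
[6] flags=1000 LT?T → r5=0x45

VAL = 0x45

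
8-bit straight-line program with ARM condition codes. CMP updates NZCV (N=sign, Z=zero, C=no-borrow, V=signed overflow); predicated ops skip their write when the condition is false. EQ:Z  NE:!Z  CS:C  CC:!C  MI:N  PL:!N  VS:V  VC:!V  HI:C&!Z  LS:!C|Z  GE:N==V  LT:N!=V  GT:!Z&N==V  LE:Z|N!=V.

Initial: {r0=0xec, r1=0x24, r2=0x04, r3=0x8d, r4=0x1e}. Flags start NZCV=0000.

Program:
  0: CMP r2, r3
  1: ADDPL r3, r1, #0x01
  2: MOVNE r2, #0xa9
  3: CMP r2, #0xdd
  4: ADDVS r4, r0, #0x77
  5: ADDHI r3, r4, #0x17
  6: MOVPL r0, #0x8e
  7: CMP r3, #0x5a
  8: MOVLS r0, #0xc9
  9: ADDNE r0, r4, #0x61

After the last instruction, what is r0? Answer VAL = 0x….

[0] flags=0000 → (cmp)
[1] flags=0000 PL?T → r3=0x25
[2] flags=0000 NE?T → r2=0xa9
[3] flags=1000 → (cmp)
[4] flags=1000 VS?F → skip
[5] flags=1000 HI?F → skip
[6] flags=1000 PL?F → skip
[7] flags=1000 → (cmp)
[8] flags=1000 LS?T → r0=0xc9
[9] flags=1000 NE?T → r0=0x7f

VAL = 0x7f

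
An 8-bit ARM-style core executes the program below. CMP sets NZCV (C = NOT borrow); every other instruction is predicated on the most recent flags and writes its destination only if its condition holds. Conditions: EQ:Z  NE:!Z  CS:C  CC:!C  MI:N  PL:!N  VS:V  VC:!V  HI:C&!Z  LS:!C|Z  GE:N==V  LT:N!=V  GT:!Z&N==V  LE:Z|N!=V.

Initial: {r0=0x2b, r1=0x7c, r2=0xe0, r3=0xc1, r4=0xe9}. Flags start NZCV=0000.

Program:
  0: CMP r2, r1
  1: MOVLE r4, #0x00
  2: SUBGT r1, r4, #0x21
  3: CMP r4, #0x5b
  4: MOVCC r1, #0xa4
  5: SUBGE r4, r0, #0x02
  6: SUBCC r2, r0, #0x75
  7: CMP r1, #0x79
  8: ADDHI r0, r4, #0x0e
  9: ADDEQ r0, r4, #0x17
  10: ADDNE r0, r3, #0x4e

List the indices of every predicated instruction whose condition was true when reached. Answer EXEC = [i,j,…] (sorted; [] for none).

EXEC = [1,4,6,8,10]

[0] flags=0011 → (cmp)
[1] flags=0011 LE?T → r4=0x00
[2] flags=0011 GT?F → skip
[3] flags=1000 → (cmp)
[4] flags=1000 CC?T → r1=0xa4
[5] flags=1000 GE?F → skip
[6] flags=1000 CC?T → r2=0xb6
[7] flags=0011 → (cmp)
[8] flags=0011 HI?T → r0=0x0e
[9] flags=0011 EQ?F → skip
[10] flags=0011 NE?T → r0=0x0f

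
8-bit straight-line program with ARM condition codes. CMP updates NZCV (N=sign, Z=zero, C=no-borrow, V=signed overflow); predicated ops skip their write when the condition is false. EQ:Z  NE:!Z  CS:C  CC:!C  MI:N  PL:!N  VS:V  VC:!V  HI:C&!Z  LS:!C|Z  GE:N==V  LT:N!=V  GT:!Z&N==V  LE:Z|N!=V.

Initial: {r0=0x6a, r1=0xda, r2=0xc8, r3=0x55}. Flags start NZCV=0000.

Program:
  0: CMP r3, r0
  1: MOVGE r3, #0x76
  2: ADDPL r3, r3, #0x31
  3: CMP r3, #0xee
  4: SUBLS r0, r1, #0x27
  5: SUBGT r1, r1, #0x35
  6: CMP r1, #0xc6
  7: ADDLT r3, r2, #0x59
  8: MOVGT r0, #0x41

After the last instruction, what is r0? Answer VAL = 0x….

VAL = 0xb3

0: ✓ CMP  NZCV=1000
1: · MOVGE
2: · ADDPL
3: ✓ CMP  NZCV=0000
4: ✓ SUBLS  r0←0xb3
5: ✓ SUBGT  r1←0xa5
6: ✓ CMP  NZCV=1000
7: ✓ ADDLT  r3←0x21
8: · MOVGT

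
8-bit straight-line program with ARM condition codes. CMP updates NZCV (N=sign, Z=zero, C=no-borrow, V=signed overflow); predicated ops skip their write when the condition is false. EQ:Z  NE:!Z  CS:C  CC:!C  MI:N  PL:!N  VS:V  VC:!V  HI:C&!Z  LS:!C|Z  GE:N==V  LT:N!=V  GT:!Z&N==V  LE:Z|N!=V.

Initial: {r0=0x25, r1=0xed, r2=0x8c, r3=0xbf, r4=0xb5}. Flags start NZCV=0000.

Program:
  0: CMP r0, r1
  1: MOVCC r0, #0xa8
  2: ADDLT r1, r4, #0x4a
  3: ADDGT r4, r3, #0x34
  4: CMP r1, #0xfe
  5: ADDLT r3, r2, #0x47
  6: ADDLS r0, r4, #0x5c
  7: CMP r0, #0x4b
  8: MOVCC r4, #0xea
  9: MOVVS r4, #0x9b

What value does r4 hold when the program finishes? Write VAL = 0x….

[0] flags=0000 → (cmp)
[1] flags=0000 CC?T → r0=0xa8
[2] flags=0000 LT?F → skip
[3] flags=0000 GT?T → r4=0xf3
[4] flags=1000 → (cmp)
[5] flags=1000 LT?T → r3=0xd3
[6] flags=1000 LS?T → r0=0x4f
[7] flags=0010 → (cmp)
[8] flags=0010 CC?F → skip
[9] flags=0010 VS?F → skip

VAL = 0xf3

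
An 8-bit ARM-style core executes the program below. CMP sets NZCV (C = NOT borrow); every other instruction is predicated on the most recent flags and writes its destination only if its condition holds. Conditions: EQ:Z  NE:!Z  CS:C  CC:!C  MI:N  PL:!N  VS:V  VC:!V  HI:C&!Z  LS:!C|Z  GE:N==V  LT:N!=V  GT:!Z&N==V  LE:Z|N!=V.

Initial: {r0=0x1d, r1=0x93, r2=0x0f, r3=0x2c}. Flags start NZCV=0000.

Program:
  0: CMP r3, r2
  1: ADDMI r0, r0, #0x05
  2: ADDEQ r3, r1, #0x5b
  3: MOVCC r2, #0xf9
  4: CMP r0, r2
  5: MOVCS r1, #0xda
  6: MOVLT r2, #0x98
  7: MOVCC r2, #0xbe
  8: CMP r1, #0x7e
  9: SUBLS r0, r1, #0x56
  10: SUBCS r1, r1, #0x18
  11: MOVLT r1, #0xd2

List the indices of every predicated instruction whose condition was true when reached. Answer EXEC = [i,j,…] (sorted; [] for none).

0: ✓ CMP  NZCV=0010
1: · ADDMI
2: · ADDEQ
3: · MOVCC
4: ✓ CMP  NZCV=0010
5: ✓ MOVCS  r1←0xda
6: · MOVLT
7: · MOVCC
8: ✓ CMP  NZCV=0011
9: · SUBLS
10: ✓ SUBCS  r1←0xc2
11: ✓ MOVLT  r1←0xd2

EXEC = [5,10,11]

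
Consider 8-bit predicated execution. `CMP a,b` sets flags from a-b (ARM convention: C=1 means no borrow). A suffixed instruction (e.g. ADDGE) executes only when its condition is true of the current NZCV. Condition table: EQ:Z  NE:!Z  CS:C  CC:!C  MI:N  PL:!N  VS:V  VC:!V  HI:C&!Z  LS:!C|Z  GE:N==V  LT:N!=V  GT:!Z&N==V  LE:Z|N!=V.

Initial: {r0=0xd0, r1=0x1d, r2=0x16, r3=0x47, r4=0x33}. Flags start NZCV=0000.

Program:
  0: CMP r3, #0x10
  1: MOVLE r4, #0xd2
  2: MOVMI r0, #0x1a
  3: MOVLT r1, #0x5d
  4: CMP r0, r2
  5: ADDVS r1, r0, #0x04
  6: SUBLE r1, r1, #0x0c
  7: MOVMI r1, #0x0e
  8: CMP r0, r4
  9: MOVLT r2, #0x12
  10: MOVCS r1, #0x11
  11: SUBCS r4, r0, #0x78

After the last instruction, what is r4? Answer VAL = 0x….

VAL = 0x58

[0] flags=0010 → (cmp)
[1] flags=0010 LE?F → skip
[2] flags=0010 MI?F → skip
[3] flags=0010 LT?F → skip
[4] flags=1010 → (cmp)
[5] flags=1010 VS?F → skip
[6] flags=1010 LE?T → r1=0x11
[7] flags=1010 MI?T → r1=0x0e
[8] flags=1010 → (cmp)
[9] flags=1010 LT?T → r2=0x12
[10] flags=1010 CS?T → r1=0x11
[11] flags=1010 CS?T → r4=0x58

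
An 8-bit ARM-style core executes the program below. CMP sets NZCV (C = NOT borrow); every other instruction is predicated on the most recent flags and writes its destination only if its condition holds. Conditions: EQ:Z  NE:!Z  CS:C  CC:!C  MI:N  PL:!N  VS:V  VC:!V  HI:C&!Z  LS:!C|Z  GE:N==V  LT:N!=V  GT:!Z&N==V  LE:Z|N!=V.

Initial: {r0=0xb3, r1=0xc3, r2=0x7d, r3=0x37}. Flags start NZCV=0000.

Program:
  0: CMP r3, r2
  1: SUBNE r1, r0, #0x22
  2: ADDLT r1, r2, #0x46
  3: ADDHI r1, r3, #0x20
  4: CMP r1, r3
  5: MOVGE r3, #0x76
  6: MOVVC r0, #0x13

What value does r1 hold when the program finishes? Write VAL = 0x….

VAL = 0xc3

[0] flags=1000 → (cmp)
[1] flags=1000 NE?T → r1=0x91
[2] flags=1000 LT?T → r1=0xc3
[3] flags=1000 HI?F → skip
[4] flags=1010 → (cmp)
[5] flags=1010 GE?F → skip
[6] flags=1010 VC?T → r0=0x13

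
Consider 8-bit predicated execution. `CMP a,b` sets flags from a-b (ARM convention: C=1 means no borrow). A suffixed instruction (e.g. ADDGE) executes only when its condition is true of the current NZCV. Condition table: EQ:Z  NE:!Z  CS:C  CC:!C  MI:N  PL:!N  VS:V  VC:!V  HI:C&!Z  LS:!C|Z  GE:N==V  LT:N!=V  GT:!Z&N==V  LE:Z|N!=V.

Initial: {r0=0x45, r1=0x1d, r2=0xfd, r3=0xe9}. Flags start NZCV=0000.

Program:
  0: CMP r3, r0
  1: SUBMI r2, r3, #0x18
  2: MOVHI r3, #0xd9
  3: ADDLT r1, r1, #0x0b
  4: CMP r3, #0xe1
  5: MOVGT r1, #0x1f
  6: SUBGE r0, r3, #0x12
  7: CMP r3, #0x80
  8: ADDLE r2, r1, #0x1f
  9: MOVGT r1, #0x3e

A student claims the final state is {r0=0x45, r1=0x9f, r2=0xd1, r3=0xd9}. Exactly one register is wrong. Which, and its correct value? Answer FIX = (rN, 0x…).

0: ✓ CMP  NZCV=1010
1: ✓ SUBMI  r2←0xd1
2: ✓ MOVHI  r3←0xd9
3: ✓ ADDLT  r1←0x28
4: ✓ CMP  NZCV=1000
5: · MOVGT
6: · SUBGE
7: ✓ CMP  NZCV=0010
8: · ADDLE
9: ✓ MOVGT  r1←0x3e

FIX = (r1, 0x3e)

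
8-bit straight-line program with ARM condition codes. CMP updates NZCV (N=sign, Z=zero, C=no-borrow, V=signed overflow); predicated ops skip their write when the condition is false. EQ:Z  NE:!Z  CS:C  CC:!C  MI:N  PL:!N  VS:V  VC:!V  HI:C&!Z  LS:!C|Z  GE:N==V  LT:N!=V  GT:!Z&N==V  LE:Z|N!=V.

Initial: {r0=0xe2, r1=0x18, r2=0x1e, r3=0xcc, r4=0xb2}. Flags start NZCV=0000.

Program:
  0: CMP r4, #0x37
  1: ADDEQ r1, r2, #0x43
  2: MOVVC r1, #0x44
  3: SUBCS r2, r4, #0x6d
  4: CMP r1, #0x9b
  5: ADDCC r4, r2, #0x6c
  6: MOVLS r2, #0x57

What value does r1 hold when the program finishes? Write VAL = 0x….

0: ✓ CMP  NZCV=0011
1: · ADDEQ
2: · MOVVC
3: ✓ SUBCS  r2←0x45
4: ✓ CMP  NZCV=0000
5: ✓ ADDCC  r4←0xb1
6: ✓ MOVLS  r2←0x57

VAL = 0x18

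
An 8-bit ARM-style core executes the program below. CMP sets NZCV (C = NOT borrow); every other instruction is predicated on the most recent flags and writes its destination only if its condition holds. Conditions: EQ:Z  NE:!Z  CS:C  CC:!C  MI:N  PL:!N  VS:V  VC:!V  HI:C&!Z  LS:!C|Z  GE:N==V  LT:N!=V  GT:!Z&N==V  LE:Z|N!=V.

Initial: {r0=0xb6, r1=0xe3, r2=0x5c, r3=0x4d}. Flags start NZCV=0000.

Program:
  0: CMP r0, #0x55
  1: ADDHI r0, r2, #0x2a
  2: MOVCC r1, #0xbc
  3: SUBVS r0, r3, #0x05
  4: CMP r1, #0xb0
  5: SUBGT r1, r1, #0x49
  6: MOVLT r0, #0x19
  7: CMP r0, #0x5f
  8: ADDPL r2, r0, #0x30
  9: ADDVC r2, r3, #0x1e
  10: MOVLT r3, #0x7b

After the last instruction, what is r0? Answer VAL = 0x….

0: ✓ CMP  NZCV=0011
1: ✓ ADDHI  r0←0x86
2: · MOVCC
3: ✓ SUBVS  r0←0x48
4: ✓ CMP  NZCV=0010
5: ✓ SUBGT  r1←0x9a
6: · MOVLT
7: ✓ CMP  NZCV=1000
8: · ADDPL
9: ✓ ADDVC  r2←0x6b
10: ✓ MOVLT  r3←0x7b

VAL = 0x48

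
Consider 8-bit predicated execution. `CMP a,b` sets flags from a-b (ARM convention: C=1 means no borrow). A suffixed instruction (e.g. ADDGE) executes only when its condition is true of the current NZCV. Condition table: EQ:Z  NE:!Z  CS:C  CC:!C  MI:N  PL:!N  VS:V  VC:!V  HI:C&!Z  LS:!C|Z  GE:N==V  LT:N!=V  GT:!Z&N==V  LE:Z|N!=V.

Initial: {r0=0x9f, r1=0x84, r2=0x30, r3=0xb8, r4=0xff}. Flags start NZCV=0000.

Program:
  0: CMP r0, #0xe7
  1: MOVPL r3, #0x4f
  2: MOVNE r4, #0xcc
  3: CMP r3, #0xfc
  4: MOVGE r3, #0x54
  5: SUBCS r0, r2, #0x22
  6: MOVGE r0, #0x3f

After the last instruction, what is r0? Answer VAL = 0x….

0: ✓ CMP  NZCV=1000
1: · MOVPL
2: ✓ MOVNE  r4←0xcc
3: ✓ CMP  NZCV=1000
4: · MOVGE
5: · SUBCS
6: · MOVGE

VAL = 0x9f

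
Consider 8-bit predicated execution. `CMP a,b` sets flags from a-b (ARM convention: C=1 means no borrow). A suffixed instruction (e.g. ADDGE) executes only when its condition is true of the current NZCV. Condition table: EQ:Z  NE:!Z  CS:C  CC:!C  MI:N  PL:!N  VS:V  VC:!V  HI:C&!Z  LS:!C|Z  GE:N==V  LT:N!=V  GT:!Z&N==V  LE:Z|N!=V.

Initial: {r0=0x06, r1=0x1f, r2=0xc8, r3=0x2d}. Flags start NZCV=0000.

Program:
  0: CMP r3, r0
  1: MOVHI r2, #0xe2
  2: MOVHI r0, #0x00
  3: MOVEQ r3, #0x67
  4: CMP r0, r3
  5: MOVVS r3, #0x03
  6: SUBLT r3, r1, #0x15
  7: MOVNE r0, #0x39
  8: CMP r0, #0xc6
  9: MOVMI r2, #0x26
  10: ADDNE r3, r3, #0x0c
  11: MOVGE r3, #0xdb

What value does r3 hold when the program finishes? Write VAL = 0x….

[0] flags=0010 → (cmp)
[1] flags=0010 HI?T → r2=0xe2
[2] flags=0010 HI?T → r0=0x00
[3] flags=0010 EQ?F → skip
[4] flags=1000 → (cmp)
[5] flags=1000 VS?F → skip
[6] flags=1000 LT?T → r3=0x0a
[7] flags=1000 NE?T → r0=0x39
[8] flags=0000 → (cmp)
[9] flags=0000 MI?F → skip
[10] flags=0000 NE?T → r3=0x16
[11] flags=0000 GE?T → r3=0xdb

VAL = 0xdb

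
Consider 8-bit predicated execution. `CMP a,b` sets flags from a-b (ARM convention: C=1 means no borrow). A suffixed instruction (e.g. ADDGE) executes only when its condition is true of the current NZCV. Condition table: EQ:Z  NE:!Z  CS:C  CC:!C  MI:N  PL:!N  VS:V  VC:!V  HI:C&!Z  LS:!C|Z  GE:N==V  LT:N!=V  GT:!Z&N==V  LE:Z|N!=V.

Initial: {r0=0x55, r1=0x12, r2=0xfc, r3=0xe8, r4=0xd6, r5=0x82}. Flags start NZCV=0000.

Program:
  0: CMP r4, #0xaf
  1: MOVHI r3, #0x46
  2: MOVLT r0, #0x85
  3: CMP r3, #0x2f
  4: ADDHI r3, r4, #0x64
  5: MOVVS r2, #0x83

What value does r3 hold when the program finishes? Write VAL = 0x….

VAL = 0x3a

[0] flags=0010 → (cmp)
[1] flags=0010 HI?T → r3=0x46
[2] flags=0010 LT?F → skip
[3] flags=0010 → (cmp)
[4] flags=0010 HI?T → r3=0x3a
[5] flags=0010 VS?F → skip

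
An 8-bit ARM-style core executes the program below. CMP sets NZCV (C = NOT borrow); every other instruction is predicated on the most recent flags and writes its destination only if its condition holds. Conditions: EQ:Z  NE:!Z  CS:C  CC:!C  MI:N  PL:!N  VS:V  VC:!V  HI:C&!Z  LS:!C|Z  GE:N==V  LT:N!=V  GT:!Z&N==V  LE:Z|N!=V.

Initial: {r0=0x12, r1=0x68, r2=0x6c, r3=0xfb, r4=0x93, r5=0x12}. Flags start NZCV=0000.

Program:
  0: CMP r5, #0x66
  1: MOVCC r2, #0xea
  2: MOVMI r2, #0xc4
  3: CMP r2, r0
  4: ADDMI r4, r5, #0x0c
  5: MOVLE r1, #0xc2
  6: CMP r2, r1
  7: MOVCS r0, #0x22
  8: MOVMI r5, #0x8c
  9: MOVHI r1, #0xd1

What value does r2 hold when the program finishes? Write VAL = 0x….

[0] flags=1000 → (cmp)
[1] flags=1000 CC?T → r2=0xea
[2] flags=1000 MI?T → r2=0xc4
[3] flags=1010 → (cmp)
[4] flags=1010 MI?T → r4=0x1e
[5] flags=1010 LE?T → r1=0xc2
[6] flags=0010 → (cmp)
[7] flags=0010 CS?T → r0=0x22
[8] flags=0010 MI?F → skip
[9] flags=0010 HI?T → r1=0xd1

VAL = 0xc4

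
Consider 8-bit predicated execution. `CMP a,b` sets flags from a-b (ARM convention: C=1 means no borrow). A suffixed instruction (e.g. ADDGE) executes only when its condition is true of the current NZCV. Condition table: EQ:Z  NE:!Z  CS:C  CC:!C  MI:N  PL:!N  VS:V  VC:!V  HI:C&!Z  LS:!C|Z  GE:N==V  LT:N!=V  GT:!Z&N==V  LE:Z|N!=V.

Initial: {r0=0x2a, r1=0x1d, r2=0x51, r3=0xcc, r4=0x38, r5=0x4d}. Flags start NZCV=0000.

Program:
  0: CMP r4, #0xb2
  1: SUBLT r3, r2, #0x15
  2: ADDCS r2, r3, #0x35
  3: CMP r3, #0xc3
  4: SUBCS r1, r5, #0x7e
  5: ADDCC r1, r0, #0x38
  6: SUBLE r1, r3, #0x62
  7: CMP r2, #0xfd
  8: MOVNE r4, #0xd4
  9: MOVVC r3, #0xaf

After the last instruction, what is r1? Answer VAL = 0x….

0: ✓ CMP  NZCV=1001
1: · SUBLT
2: · ADDCS
3: ✓ CMP  NZCV=0010
4: ✓ SUBCS  r1←0xcf
5: · ADDCC
6: · SUBLE
7: ✓ CMP  NZCV=0000
8: ✓ MOVNE  r4←0xd4
9: ✓ MOVVC  r3←0xaf

VAL = 0xcf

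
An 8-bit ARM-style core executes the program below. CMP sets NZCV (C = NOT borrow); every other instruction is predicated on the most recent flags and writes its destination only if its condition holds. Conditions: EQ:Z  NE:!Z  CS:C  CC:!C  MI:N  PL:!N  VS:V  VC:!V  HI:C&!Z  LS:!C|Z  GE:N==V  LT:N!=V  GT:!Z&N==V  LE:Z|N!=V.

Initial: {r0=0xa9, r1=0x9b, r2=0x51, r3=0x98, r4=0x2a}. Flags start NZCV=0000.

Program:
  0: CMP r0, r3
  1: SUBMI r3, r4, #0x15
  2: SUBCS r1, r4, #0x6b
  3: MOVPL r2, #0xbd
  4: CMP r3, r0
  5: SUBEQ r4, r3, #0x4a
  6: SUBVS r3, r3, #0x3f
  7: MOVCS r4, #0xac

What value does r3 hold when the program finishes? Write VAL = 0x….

VAL = 0x98

[0] flags=0010 → (cmp)
[1] flags=0010 MI?F → skip
[2] flags=0010 CS?T → r1=0xbf
[3] flags=0010 PL?T → r2=0xbd
[4] flags=1000 → (cmp)
[5] flags=1000 EQ?F → skip
[6] flags=1000 VS?F → skip
[7] flags=1000 CS?F → skip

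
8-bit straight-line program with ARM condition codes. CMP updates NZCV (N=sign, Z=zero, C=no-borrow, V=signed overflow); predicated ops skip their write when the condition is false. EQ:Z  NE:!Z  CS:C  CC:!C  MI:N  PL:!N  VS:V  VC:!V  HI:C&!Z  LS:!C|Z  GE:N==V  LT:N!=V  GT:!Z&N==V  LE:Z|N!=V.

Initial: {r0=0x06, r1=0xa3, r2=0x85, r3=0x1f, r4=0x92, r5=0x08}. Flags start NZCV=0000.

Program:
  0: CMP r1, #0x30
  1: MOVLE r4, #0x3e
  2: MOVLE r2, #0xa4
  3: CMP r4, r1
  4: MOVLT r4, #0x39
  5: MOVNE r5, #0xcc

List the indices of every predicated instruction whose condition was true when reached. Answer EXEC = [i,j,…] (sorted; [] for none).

0: ✓ CMP  NZCV=0011
1: ✓ MOVLE  r4←0x3e
2: ✓ MOVLE  r2←0xa4
3: ✓ CMP  NZCV=1001
4: · MOVLT
5: ✓ MOVNE  r5←0xcc

EXEC = [1,2,5]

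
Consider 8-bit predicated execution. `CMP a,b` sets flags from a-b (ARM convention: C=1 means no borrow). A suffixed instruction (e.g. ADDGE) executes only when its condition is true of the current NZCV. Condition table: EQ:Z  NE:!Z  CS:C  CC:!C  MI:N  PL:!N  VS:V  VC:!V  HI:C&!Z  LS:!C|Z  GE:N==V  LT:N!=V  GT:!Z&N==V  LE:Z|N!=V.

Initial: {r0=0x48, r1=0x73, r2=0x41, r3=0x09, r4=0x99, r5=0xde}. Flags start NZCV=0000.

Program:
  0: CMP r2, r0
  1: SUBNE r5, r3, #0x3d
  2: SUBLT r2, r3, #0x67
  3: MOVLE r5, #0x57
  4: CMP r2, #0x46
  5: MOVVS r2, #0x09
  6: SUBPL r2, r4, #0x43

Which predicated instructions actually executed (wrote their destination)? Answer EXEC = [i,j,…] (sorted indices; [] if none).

[0] flags=1000 → (cmp)
[1] flags=1000 NE?T → r5=0xcc
[2] flags=1000 LT?T → r2=0xa2
[3] flags=1000 LE?T → r5=0x57
[4] flags=0011 → (cmp)
[5] flags=0011 VS?T → r2=0x09
[6] flags=0011 PL?T → r2=0x56

EXEC = [1,2,3,5,6]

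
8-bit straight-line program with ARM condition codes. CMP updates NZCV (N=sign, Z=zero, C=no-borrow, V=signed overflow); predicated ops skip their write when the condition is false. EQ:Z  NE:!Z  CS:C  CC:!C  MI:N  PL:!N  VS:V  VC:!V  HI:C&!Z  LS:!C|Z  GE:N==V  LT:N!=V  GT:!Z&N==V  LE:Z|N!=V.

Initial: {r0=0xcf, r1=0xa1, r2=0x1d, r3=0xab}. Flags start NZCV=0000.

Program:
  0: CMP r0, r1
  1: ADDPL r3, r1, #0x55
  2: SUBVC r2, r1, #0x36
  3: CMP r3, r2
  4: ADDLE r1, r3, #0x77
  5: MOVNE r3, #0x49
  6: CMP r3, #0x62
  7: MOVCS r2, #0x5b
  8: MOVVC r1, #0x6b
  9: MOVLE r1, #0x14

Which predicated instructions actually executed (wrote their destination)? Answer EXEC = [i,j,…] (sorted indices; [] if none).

EXEC = [1,2,4,5,8,9]

0: ✓ CMP  NZCV=0010
1: ✓ ADDPL  r3←0xf6
2: ✓ SUBVC  r2←0x6b
3: ✓ CMP  NZCV=1010
4: ✓ ADDLE  r1←0x6d
5: ✓ MOVNE  r3←0x49
6: ✓ CMP  NZCV=1000
7: · MOVCS
8: ✓ MOVVC  r1←0x6b
9: ✓ MOVLE  r1←0x14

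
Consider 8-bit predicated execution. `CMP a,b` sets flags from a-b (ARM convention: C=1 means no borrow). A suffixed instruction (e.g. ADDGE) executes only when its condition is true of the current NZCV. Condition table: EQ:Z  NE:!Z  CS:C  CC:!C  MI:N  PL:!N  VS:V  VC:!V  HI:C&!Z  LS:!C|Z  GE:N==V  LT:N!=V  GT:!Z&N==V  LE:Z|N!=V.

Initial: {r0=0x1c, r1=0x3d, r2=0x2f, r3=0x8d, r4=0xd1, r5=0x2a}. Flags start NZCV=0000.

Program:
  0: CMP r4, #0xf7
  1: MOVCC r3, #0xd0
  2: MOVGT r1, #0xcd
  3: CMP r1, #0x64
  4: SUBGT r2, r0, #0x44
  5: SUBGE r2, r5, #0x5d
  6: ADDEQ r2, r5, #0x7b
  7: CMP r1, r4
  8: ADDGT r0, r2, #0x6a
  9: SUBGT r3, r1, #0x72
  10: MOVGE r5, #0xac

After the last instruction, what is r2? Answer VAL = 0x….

VAL = 0x2f

0: ✓ CMP  NZCV=1000
1: ✓ MOVCC  r3←0xd0
2: · MOVGT
3: ✓ CMP  NZCV=1000
4: · SUBGT
5: · SUBGE
6: · ADDEQ
7: ✓ CMP  NZCV=0000
8: ✓ ADDGT  r0←0x99
9: ✓ SUBGT  r3←0xcb
10: ✓ MOVGE  r5←0xac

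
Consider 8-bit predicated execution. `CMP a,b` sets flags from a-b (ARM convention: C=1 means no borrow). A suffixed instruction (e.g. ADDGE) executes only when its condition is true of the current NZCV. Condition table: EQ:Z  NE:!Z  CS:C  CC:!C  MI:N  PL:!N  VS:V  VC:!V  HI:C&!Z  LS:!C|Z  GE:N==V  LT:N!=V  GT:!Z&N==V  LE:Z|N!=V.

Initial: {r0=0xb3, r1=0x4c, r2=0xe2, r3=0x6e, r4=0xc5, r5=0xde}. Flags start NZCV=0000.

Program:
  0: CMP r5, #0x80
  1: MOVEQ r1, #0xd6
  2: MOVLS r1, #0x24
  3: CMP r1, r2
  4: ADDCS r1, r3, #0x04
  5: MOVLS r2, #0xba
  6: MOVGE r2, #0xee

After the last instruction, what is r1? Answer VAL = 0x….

VAL = 0x4c

0: ✓ CMP  NZCV=0010
1: · MOVEQ
2: · MOVLS
3: ✓ CMP  NZCV=0000
4: · ADDCS
5: ✓ MOVLS  r2←0xba
6: ✓ MOVGE  r2←0xee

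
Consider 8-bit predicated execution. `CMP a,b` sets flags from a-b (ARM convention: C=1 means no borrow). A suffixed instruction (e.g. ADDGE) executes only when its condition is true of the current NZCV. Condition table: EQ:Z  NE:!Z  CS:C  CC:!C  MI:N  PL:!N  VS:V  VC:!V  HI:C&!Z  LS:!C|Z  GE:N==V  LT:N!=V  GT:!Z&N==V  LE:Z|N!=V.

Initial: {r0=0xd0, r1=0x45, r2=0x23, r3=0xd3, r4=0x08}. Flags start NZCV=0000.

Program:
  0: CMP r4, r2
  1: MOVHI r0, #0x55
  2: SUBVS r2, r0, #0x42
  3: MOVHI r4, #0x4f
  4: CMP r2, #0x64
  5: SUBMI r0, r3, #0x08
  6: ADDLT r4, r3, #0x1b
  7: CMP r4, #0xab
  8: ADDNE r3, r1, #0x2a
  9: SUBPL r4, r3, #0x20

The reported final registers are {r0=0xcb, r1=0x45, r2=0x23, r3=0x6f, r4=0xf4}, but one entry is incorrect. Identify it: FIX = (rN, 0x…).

FIX = (r4, 0x4f)

[0] flags=1000 → (cmp)
[1] flags=1000 HI?F → skip
[2] flags=1000 VS?F → skip
[3] flags=1000 HI?F → skip
[4] flags=1000 → (cmp)
[5] flags=1000 MI?T → r0=0xcb
[6] flags=1000 LT?T → r4=0xee
[7] flags=0010 → (cmp)
[8] flags=0010 NE?T → r3=0x6f
[9] flags=0010 PL?T → r4=0x4f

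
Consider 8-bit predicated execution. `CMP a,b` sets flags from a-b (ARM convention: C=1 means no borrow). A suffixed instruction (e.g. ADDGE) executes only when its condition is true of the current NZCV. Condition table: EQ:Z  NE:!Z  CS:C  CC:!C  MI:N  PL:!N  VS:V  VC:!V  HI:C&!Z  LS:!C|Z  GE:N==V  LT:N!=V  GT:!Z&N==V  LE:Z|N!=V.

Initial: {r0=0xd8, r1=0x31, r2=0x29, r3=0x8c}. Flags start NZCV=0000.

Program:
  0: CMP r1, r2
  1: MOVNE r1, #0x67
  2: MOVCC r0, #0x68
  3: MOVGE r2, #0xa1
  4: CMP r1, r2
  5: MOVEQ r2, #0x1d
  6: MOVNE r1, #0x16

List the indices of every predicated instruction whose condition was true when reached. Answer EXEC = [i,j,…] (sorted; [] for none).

[0] flags=0010 → (cmp)
[1] flags=0010 NE?T → r1=0x67
[2] flags=0010 CC?F → skip
[3] flags=0010 GE?T → r2=0xa1
[4] flags=1001 → (cmp)
[5] flags=1001 EQ?F → skip
[6] flags=1001 NE?T → r1=0x16

EXEC = [1,3,6]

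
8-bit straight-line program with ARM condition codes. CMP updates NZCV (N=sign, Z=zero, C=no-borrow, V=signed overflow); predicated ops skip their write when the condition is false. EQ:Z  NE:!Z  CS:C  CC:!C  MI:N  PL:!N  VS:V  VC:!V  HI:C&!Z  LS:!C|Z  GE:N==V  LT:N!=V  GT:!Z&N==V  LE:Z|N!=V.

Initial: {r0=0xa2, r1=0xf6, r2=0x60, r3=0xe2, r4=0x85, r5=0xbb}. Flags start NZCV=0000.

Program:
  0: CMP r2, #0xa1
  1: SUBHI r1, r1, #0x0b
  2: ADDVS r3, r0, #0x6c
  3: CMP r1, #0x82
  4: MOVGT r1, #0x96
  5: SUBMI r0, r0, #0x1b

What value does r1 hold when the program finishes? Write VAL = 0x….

[0] flags=1001 → (cmp)
[1] flags=1001 HI?F → skip
[2] flags=1001 VS?T → r3=0x0e
[3] flags=0010 → (cmp)
[4] flags=0010 GT?T → r1=0x96
[5] flags=0010 MI?F → skip

VAL = 0x96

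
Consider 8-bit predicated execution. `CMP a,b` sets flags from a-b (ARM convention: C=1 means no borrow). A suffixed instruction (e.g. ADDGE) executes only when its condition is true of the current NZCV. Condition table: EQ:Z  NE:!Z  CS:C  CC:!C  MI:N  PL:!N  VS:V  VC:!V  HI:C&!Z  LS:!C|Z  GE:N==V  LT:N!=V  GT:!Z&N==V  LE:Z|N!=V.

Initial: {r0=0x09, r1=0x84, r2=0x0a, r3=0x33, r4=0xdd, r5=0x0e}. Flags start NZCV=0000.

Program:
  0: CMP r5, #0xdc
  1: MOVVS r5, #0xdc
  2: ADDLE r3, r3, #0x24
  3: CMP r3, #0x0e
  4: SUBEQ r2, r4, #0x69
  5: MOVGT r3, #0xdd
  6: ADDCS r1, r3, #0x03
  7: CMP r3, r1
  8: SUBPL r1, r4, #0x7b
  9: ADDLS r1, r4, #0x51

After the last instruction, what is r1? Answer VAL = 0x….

[0] flags=0000 → (cmp)
[1] flags=0000 VS?F → skip
[2] flags=0000 LE?F → skip
[3] flags=0010 → (cmp)
[4] flags=0010 EQ?F → skip
[5] flags=0010 GT?T → r3=0xdd
[6] flags=0010 CS?T → r1=0xe0
[7] flags=1000 → (cmp)
[8] flags=1000 PL?F → skip
[9] flags=1000 LS?T → r1=0x2e

VAL = 0x2e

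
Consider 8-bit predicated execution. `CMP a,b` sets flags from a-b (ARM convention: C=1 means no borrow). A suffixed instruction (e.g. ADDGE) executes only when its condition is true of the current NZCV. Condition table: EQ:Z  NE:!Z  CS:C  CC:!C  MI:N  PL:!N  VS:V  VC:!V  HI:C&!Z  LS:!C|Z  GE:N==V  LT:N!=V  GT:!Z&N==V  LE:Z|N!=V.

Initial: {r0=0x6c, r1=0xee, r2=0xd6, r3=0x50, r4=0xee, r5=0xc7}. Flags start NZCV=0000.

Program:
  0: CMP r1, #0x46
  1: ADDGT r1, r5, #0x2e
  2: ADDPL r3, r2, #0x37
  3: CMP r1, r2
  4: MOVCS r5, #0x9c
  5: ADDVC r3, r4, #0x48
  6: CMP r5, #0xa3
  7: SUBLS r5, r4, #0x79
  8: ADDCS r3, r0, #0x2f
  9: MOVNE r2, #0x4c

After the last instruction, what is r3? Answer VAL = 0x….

[0] flags=1010 → (cmp)
[1] flags=1010 GT?F → skip
[2] flags=1010 PL?F → skip
[3] flags=0010 → (cmp)
[4] flags=0010 CS?T → r5=0x9c
[5] flags=0010 VC?T → r3=0x36
[6] flags=1000 → (cmp)
[7] flags=1000 LS?T → r5=0x75
[8] flags=1000 CS?F → skip
[9] flags=1000 NE?T → r2=0x4c

VAL = 0x36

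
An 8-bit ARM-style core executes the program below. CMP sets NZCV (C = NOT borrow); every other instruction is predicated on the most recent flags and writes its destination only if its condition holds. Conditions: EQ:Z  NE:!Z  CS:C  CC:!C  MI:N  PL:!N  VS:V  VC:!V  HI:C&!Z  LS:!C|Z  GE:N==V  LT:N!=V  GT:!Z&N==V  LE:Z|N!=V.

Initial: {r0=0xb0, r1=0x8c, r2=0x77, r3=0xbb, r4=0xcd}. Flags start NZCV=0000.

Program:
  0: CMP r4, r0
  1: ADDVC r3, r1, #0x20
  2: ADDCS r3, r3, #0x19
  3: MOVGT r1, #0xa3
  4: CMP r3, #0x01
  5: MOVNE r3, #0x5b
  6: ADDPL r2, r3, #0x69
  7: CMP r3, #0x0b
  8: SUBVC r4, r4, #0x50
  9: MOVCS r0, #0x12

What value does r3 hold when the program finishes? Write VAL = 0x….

VAL = 0x5b

[0] flags=0010 → (cmp)
[1] flags=0010 VC?T → r3=0xac
[2] flags=0010 CS?T → r3=0xc5
[3] flags=0010 GT?T → r1=0xa3
[4] flags=1010 → (cmp)
[5] flags=1010 NE?T → r3=0x5b
[6] flags=1010 PL?F → skip
[7] flags=0010 → (cmp)
[8] flags=0010 VC?T → r4=0x7d
[9] flags=0010 CS?T → r0=0x12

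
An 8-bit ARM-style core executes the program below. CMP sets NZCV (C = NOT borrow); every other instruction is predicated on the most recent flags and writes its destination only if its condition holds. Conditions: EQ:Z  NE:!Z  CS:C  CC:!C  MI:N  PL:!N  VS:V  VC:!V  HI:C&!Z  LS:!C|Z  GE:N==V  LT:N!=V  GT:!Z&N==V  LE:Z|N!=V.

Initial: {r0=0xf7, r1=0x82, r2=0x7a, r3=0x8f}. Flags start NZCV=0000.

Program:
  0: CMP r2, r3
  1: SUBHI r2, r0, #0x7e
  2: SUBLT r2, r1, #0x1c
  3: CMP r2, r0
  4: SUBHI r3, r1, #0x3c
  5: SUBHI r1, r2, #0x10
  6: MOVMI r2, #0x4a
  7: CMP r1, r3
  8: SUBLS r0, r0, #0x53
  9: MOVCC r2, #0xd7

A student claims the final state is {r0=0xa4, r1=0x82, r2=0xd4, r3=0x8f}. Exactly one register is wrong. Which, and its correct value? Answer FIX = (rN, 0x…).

0: ✓ CMP  NZCV=1001
1: · SUBHI
2: · SUBLT
3: ✓ CMP  NZCV=1001
4: · SUBHI
5: · SUBHI
6: ✓ MOVMI  r2←0x4a
7: ✓ CMP  NZCV=1000
8: ✓ SUBLS  r0←0xa4
9: ✓ MOVCC  r2←0xd7

FIX = (r2, 0xd7)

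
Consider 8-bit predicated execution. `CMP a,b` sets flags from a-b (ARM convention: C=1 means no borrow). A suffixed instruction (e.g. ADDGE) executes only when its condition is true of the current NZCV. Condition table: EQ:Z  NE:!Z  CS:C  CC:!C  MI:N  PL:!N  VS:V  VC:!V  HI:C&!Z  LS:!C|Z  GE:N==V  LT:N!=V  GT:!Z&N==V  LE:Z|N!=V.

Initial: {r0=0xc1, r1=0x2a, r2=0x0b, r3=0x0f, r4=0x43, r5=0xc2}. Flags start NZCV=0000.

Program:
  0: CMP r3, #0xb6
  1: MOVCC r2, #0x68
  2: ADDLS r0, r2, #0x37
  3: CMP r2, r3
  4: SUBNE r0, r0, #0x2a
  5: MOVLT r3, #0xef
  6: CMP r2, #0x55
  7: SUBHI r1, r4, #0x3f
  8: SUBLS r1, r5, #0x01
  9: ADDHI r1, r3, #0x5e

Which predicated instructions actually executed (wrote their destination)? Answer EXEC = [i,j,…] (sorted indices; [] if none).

EXEC = [1,2,4,7,9]

0: ✓ CMP  NZCV=0000
1: ✓ MOVCC  r2←0x68
2: ✓ ADDLS  r0←0x9f
3: ✓ CMP  NZCV=0010
4: ✓ SUBNE  r0←0x75
5: · MOVLT
6: ✓ CMP  NZCV=0010
7: ✓ SUBHI  r1←0x04
8: · SUBLS
9: ✓ ADDHI  r1←0x6d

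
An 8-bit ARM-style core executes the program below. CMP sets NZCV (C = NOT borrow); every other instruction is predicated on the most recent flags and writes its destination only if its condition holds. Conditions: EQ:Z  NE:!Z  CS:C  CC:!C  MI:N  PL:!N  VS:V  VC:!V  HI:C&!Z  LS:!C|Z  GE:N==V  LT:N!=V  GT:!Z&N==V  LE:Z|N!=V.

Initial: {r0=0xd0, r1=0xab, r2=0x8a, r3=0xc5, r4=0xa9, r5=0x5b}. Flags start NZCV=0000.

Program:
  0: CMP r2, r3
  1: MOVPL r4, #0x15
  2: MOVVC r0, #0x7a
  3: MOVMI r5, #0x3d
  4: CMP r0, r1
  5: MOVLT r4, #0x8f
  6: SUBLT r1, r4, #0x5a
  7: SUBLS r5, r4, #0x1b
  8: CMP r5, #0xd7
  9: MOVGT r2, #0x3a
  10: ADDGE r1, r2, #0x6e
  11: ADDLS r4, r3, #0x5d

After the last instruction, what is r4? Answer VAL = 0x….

VAL = 0x22

0: ✓ CMP  NZCV=1000
1: · MOVPL
2: ✓ MOVVC  r0←0x7a
3: ✓ MOVMI  r5←0x3d
4: ✓ CMP  NZCV=1001
5: · MOVLT
6: · SUBLT
7: ✓ SUBLS  r5←0x8e
8: ✓ CMP  NZCV=1000
9: · MOVGT
10: · ADDGE
11: ✓ ADDLS  r4←0x22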